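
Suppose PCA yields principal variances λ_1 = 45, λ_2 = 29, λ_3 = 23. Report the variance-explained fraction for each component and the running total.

Step 1 — total variance = trace(Sigma) = Σ λ_i = 45 + 29 + 23 = 97.

Step 2 — fraction explained by component i = λ_i / Σ λ:
  PC1: 45/97 = 0.4639
  PC2: 29/97 = 0.299
  PC3: 23/97 = 0.2371

Step 3 — cumulative fraction after k components = (λ_1 + ... + λ_k) / Σ λ:
  k = 1: 45/97 = 0.4639
  k = 2: (45 + 29)/97 = 74/97 = 0.7629
  k = 3: (45 + 29 + 23)/97 = 97/97 = 1

Summary (fraction, with percent):

explained: PC1 0.4639 (46.39%), PC2 0.299 (29.9%), PC3 0.2371 (23.71%);  cumulative: 0.4639, 0.7629, 1


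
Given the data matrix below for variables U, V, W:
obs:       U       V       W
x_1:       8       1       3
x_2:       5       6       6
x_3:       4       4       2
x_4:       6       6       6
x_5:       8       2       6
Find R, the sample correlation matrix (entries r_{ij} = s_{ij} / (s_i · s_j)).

Step 1 — column means:
  mean(U) = (8 + 5 + 4 + 6 + 8) / 5 = 31/5 = 6.2
  mean(V) = (1 + 6 + 4 + 6 + 2) / 5 = 19/5 = 3.8
  mean(W) = (3 + 6 + 2 + 6 + 6) / 5 = 23/5 = 4.6

Step 2 — sample variances and covariances s[i,j] = (1/(n-1)) · Σ_k (x_{k,i} - mean_i) · (x_{k,j} - mean_j), with n-1 = 4:
  s[U,U] = ((1.8)·(1.8) + (-1.2)·(-1.2) + (-2.2)·(-2.2) + (-0.2)·(-0.2) + (1.8)·(1.8)) / 4 = 12.8/4 = 3.2
  s[U,V] = ((1.8)·(-2.8) + (-1.2)·(2.2) + (-2.2)·(0.2) + (-0.2)·(2.2) + (1.8)·(-1.8)) / 4 = -11.8/4 = -2.95
  s[U,W] = ((1.8)·(-1.6) + (-1.2)·(1.4) + (-2.2)·(-2.6) + (-0.2)·(1.4) + (1.8)·(1.4)) / 4 = 3.4/4 = 0.85
  s[V,V] = ((-2.8)·(-2.8) + (2.2)·(2.2) + (0.2)·(0.2) + (2.2)·(2.2) + (-1.8)·(-1.8)) / 4 = 20.8/4 = 5.2
  s[V,W] = ((-2.8)·(-1.6) + (2.2)·(1.4) + (0.2)·(-2.6) + (2.2)·(1.4) + (-1.8)·(1.4)) / 4 = 7.6/4 = 1.9
  s[W,W] = ((-1.6)·(-1.6) + (1.4)·(1.4) + (-2.6)·(-2.6) + (1.4)·(1.4) + (1.4)·(1.4)) / 4 = 15.2/4 = 3.8
  Sample standard deviations s_i = √(s[i,i]):
  s(U) = √(3.2) = 1.7889
  s(V) = √(5.2) = 2.2804
  s(W) = √(3.8) = 1.9494

Step 3 — r_{ij} = s_{ij} / (s_i · s_j):
  r[U,U] = 1 (diagonal).
  r[U,V] = -2.95 / (1.7889 · 2.2804) = -2.95 / 4.0792 = -0.7232
  r[U,W] = 0.85 / (1.7889 · 1.9494) = 0.85 / 3.4871 = 0.2438
  r[V,V] = 1 (diagonal).
  r[V,W] = 1.9 / (2.2804 · 1.9494) = 1.9 / 4.4452 = 0.4274
  r[W,W] = 1 (diagonal).

R is symmetric with unit diagonal. Assembling:

R = [[1, -0.7232, 0.2438],
 [-0.7232, 1, 0.4274],
 [0.2438, 0.4274, 1]]


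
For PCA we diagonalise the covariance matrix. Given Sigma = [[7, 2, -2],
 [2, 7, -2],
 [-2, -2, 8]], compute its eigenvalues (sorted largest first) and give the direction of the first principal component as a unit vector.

Step 1 — characteristic polynomial p(λ) = det(λI - Sigma) = λ³ - tr·λ² + c_1·λ - det, where tr = trace, c_1 = sum of the principal 2×2 minors, det = det(Sigma):
  tr = 7 + 7 + 8 = 22,
  c_1 = (7·7 - (2)²) + (7·8 - (-2)²) + (7·8 - (-2)²) = 45 + 52 + 52 = 149,
  det = 7·(7·8 - (-2)²) - (2)·((2)·8 - (-2)·(-2)) + (-2)·((2)·(-2) - 7·(-2)) = 7·(52) - (2)·(12) + (-2)·(10) = 320.
  So p(λ) = λ³ - 22λ² + 149λ - 320.
Step 2 — look for an integer root (rational root theorem: any rational root is an integer divisor of 320). Testing λ = 5:
  p(5) = 125 - 550 + 745 - 320 = 0  ✓
  Dividing out (λ - 5): p(λ) = (λ - 5)(λ² - 17λ + 64).
Step 3 — remaining eigenvalues from the quadratic λ² - 17λ + 64 = 0:
  Δ = 17² - 4·64 = 289 - 256 = 33,  λ = (17 ± √33)/2 = (17 ± 5.7446)/2 ≈ 11.3723 or 5.6277.
  Sorted: λ_1 = 11.3723,  λ_2 = 5.6277,  λ_3 = 5  (check: sum = 22 = tr ✓).

Step 4 — unit eigenvector for λ_1 ≈ 11.3723: v spans the null space of (Sigma - λ_1 I), whose rows are
  r_1 = (-4.3723, 2, -2),  r_2 = (2, -4.3723, -2),  r_3 = (-2, -2, -3.3723).
  v is orthogonal to every row, so take v ∝ r_1 × r_2 = ((2)·(-2) - (-2)·(-4.3723), (-2)·(2) - (-4.3723)·(-2), (-4.3723)·(-4.3723) - (2)·(2)) ≈ (-12.7446, -12.7446, 15.1168).
  Rescale (multiply by -1 so the first nonzero entry is positive): u = (12.7446, 12.7446, -15.1168).
  ||u|| = √((12.7446)² + (12.7446)² + (-15.1168)²) = √(553.3667) ≈ 23.5237,  v_1 = u/||u|| ≈ (0.5418, 0.5418, -0.6426) (||v_1|| = 1).

λ_1 = 11.3723,  λ_2 = 5.6277,  λ_3 = 5;  v_1 ≈ (0.5418, 0.5418, -0.6426)


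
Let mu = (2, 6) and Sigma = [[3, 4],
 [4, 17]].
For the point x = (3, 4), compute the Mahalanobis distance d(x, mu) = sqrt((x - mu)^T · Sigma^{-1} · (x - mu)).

Step 1 — centre the observation: (x - mu) = (1, -2).

Step 2 — invert Sigma. det(Sigma) = 3·17 - (4)² = 35.
  Sigma^{-1} = (1/det) · [[d, -b], [-b, a]] = [[0.4857, -0.1143],
 [-0.1143, 0.0857]].

Step 3 — form the quadratic (x - mu)^T · Sigma^{-1} · (x - mu):
  Sigma^{-1} · (x - mu) = (0.7143, -0.2857).
  (x - mu)^T · [Sigma^{-1} · (x - mu)] = (1)·(0.7143) + (-2)·(-0.2857) = 1.2857.

Step 4 — take square root: d = √(1.2857) ≈ 1.1339.

d(x, mu) = √(1.2857) ≈ 1.1339


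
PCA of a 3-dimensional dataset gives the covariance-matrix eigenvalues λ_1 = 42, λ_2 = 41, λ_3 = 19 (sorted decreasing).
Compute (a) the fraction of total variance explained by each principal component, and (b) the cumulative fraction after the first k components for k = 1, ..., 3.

Step 1 — total variance = trace(Sigma) = Σ λ_i = 42 + 41 + 19 = 102.

Step 2 — fraction explained by component i = λ_i / Σ λ:
  PC1: 42/102 = 0.4118
  PC2: 41/102 = 0.402
  PC3: 19/102 = 0.1863

Step 3 — cumulative fraction after k components = (λ_1 + ... + λ_k) / Σ λ:
  k = 1: 42/102 = 0.4118
  k = 2: (42 + 41)/102 = 83/102 = 0.8137
  k = 3: (42 + 41 + 19)/102 = 102/102 = 1

Summary (fraction, with percent):

explained: PC1 0.4118 (41.18%), PC2 0.402 (40.2%), PC3 0.1863 (18.63%);  cumulative: 0.4118, 0.8137, 1


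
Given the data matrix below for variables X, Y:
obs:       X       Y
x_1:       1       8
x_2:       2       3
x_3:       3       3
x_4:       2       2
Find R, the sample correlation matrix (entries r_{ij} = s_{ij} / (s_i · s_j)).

Step 1 — column means:
  mean(X) = (1 + 2 + 3 + 2) / 4 = 8/4 = 2
  mean(Y) = (8 + 3 + 3 + 2) / 4 = 16/4 = 4

Step 2 — sample variances and covariances s[i,j] = (1/(n-1)) · Σ_k (x_{k,i} - mean_i) · (x_{k,j} - mean_j), with n-1 = 3:
  s[X,X] = ((-1)·(-1) + (0)·(0) + (1)·(1) + (0)·(0)) / 3 = 2/3 = 0.6667
  s[X,Y] = ((-1)·(4) + (0)·(-1) + (1)·(-1) + (0)·(-2)) / 3 = -5/3 = -1.6667
  s[Y,Y] = ((4)·(4) + (-1)·(-1) + (-1)·(-1) + (-2)·(-2)) / 3 = 22/3 = 7.3333
  Sample standard deviations s_i = √(s[i,i]):
  s(X) = √(0.6667) = 0.8165
  s(Y) = √(7.3333) = 2.708

Step 3 — r_{ij} = s_{ij} / (s_i · s_j):
  r[X,X] = 1 (diagonal).
  r[X,Y] = -1.6667 / (0.8165 · 2.708) = -1.6667 / 2.2111 = -0.7538
  r[Y,Y] = 1 (diagonal).

R is symmetric with unit diagonal. Assembling:

R = [[1, -0.7538],
 [-0.7538, 1]]


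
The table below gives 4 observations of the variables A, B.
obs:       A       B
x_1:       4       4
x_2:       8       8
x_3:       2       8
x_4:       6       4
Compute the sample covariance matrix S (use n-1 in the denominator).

Step 1 — column means:
  mean(A) = (4 + 8 + 2 + 6) / 4 = 20/4 = 5
  mean(B) = (4 + 8 + 8 + 4) / 4 = 24/4 = 6

Step 2 — sample covariance S[i,j] = (1/(n-1)) · Σ_k (x_{k,i} - mean_i) · (x_{k,j} - mean_j), with n-1 = 3.
  S[A,A] = ((-1)·(-1) + (3)·(3) + (-3)·(-3) + (1)·(1)) / 3 = 20/3 = 6.6667
  S[A,B] = ((-1)·(-2) + (3)·(2) + (-3)·(2) + (1)·(-2)) / 3 = 0/3 = 0
  S[B,B] = ((-2)·(-2) + (2)·(2) + (2)·(2) + (-2)·(-2)) / 3 = 16/3 = 5.3333

S is symmetric (S[j,i] = S[i,j]). Assembling:

S = [[6.6667, 0],
 [0, 5.3333]]


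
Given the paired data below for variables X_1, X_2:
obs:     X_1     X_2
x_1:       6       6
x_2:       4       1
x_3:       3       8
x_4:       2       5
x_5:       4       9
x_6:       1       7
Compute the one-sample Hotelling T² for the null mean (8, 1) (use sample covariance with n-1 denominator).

Step 1 — sample mean vector:
  mean(X_1) = (6 + 4 + 3 + 2 + 4 + 1) / 6 = 20/6 = 3.3333
  mean(X_2) = (6 + 1 + 8 + 5 + 9 + 7) / 6 = 36/6 = 6
  x̄ = (3.3333, 6),  deviation x̄ - mu_0 = (3.3333, 6) - (8, 1) = (-4.6667, 5).

Step 2 — sample covariance matrix, S[i,j] = (1/(n-1)) · Σ_k (x_{k,i} - mean_i) · (x_{k,j} - mean_j), divisor n-1 = 5:
  S[X_1,X_1] = ((2.6667)·(2.6667) + (0.6667)·(0.6667) + (-0.3333)·(-0.3333) + (-1.3333)·(-1.3333) + (0.6667)·(0.6667) + (-2.3333)·(-2.3333)) / 5 = 15.3333/5 = 3.0667
  S[X_1,X_2] = ((2.6667)·(0) + (0.6667)·(-5) + (-0.3333)·(2) + (-1.3333)·(-1) + (0.6667)·(3) + (-2.3333)·(1)) / 5 = -3/5 = -0.6
  S[X_2,X_2] = ((0)·(0) + (-5)·(-5) + (2)·(2) + (-1)·(-1) + (3)·(3) + (1)·(1)) / 5 = 40/5 = 8
  S = [[3.0667, -0.6],
 [-0.6, 8]].

Step 3 — invert S. det(S) = 3.0667·8 - (-0.6)² = 24.1733.
  S^{-1} = (1/det) · [[d, -b], [-b, a]] = [[0.3309, 0.0248],
 [0.0248, 0.1269]].

Step 4 — quadratic form (x̄ - mu_0)^T · S^{-1} · (x̄ - mu_0):
  S^{-1} · (x̄ - mu_0) = (-1.4203, 0.5185),
  (x̄ - mu_0)^T · [...] = (-4.6667)·(-1.4203) + (5)·(0.5185) = 9.2204.

Step 5 — scale by n: T² = 6 · 9.2204 = 55.3227.

T² ≈ 55.3227


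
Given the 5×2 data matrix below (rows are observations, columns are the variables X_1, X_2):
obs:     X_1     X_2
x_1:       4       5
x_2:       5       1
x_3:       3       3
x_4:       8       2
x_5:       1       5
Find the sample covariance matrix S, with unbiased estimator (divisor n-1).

Step 1 — column means:
  mean(X_1) = (4 + 5 + 3 + 8 + 1) / 5 = 21/5 = 4.2
  mean(X_2) = (5 + 1 + 3 + 2 + 5) / 5 = 16/5 = 3.2

Step 2 — sample covariance S[i,j] = (1/(n-1)) · Σ_k (x_{k,i} - mean_i) · (x_{k,j} - mean_j), with n-1 = 4.
  S[X_1,X_1] = ((-0.2)·(-0.2) + (0.8)·(0.8) + (-1.2)·(-1.2) + (3.8)·(3.8) + (-3.2)·(-3.2)) / 4 = 26.8/4 = 6.7
  S[X_1,X_2] = ((-0.2)·(1.8) + (0.8)·(-2.2) + (-1.2)·(-0.2) + (3.8)·(-1.2) + (-3.2)·(1.8)) / 4 = -12.2/4 = -3.05
  S[X_2,X_2] = ((1.8)·(1.8) + (-2.2)·(-2.2) + (-0.2)·(-0.2) + (-1.2)·(-1.2) + (1.8)·(1.8)) / 4 = 12.8/4 = 3.2

S is symmetric (S[j,i] = S[i,j]). Assembling:

S = [[6.7, -3.05],
 [-3.05, 3.2]]


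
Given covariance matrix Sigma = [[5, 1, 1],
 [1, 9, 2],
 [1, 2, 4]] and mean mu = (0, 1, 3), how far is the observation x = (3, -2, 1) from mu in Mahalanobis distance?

Step 1 — centre the observation: (x - mu) = (3, -3, -2).

Step 2 — invert Sigma (cofactor / det for 3×3, or solve directly):
  Sigma^{-1} = [[0.2119, -0.0132, -0.0464],
 [-0.0132, 0.1258, -0.0596],
 [-0.0464, -0.0596, 0.2914]].

Step 3 — form the quadratic (x - mu)^T · Sigma^{-1} · (x - mu):
  Sigma^{-1} · (x - mu) = (0.7682, -0.298, -0.543).
  (x - mu)^T · [Sigma^{-1} · (x - mu)] = (3)·(0.7682) + (-3)·(-0.298) + (-2)·(-0.543) = 4.2848.

Step 4 — take square root: d = √(4.2848) ≈ 2.07.

d(x, mu) = √(4.2848) ≈ 2.07


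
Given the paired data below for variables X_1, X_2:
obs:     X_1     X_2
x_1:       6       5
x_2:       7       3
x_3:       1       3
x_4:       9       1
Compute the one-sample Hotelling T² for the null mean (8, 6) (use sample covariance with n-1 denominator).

Step 1 — sample mean vector:
  mean(X_1) = (6 + 7 + 1 + 9) / 4 = 23/4 = 5.75
  mean(X_2) = (5 + 3 + 3 + 1) / 4 = 12/4 = 3
  x̄ = (5.75, 3),  deviation x̄ - mu_0 = (5.75, 3) - (8, 6) = (-2.25, -3).

Step 2 — sample covariance matrix, S[i,j] = (1/(n-1)) · Σ_k (x_{k,i} - mean_i) · (x_{k,j} - mean_j), divisor n-1 = 3:
  S[X_1,X_1] = ((0.25)·(0.25) + (1.25)·(1.25) + (-4.75)·(-4.75) + (3.25)·(3.25)) / 3 = 34.75/3 = 11.5833
  S[X_1,X_2] = ((0.25)·(2) + (1.25)·(0) + (-4.75)·(0) + (3.25)·(-2)) / 3 = -6/3 = -2
  S[X_2,X_2] = ((2)·(2) + (0)·(0) + (0)·(0) + (-2)·(-2)) / 3 = 8/3 = 2.6667
  S = [[11.5833, -2],
 [-2, 2.6667]].

Step 3 — invert S. det(S) = 11.5833·2.6667 - (-2)² = 26.8889.
  S^{-1} = (1/det) · [[d, -b], [-b, a]] = [[0.0992, 0.0744],
 [0.0744, 0.4308]].

Step 4 — quadratic form (x̄ - mu_0)^T · S^{-1} · (x̄ - mu_0):
  S^{-1} · (x̄ - mu_0) = (-0.4463, -1.4597),
  (x̄ - mu_0)^T · [...] = (-2.25)·(-0.4463) + (-3)·(-1.4597) = 5.3833.

Step 5 — scale by n: T² = 4 · 5.3833 = 21.5331.

T² ≈ 21.5331


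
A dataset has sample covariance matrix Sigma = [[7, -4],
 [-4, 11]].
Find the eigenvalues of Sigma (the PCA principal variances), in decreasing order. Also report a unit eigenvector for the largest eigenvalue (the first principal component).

Step 1 — characteristic polynomial of 2×2 Sigma:
  det(Sigma - λI) = λ² - trace · λ + det = 0.
  trace = 7 + 11 = 18, det = 7·11 - (-4)² = 61.
Step 2 — discriminant:
  Δ = trace² - 4·det = 324 - 244 = 80.
Step 3 — eigenvalues:
  λ = (trace ± √Δ)/2 = (18 ± 8.9443)/2,
  λ_1 = 13.4721,  λ_2 = 4.5279.

Step 4 — unit eigenvector for λ_1: solve (Sigma - λ_1 I)v = 0. First row:
  (7 - 13.4721)·v_x + (-4)·v_y = 0, i.e. (-6.4721)·v_x + (-4)·v_y = 0,
  so v ∝ (b, λ_1 - a) = (-4, 6.4721); multiply by -1 so the first entry is positive: u = (4, -6.4721).
  ||u|| = √((4)² + (-6.4721)²) = √(57.8885) ≈ 7.6085,
  v_1 = u/||u|| ≈ (0.5257, -0.8507) (||v_1|| = 1).

λ_1 = 13.4721,  λ_2 = 4.5279;  v_1 ≈ (0.5257, -0.8507)


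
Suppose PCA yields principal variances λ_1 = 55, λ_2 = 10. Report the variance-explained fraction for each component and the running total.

Step 1 — total variance = trace(Sigma) = Σ λ_i = 55 + 10 = 65.

Step 2 — fraction explained by component i = λ_i / Σ λ:
  PC1: 55/65 = 0.8462
  PC2: 10/65 = 0.1538

Step 3 — cumulative fraction after k components = (λ_1 + ... + λ_k) / Σ λ:
  k = 1: 55/65 = 0.8462
  k = 2: (55 + 10)/65 = 65/65 = 1

Summary (fraction, with percent):

explained: PC1 0.8462 (84.62%), PC2 0.1538 (15.38%);  cumulative: 0.8462, 1


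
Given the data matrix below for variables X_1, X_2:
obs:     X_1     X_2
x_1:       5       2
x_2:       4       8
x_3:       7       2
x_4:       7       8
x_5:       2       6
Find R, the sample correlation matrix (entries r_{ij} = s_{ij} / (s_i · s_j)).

Step 1 — column means:
  mean(X_1) = (5 + 4 + 7 + 7 + 2) / 5 = 25/5 = 5
  mean(X_2) = (2 + 8 + 2 + 8 + 6) / 5 = 26/5 = 5.2

Step 2 — sample variances and covariances s[i,j] = (1/(n-1)) · Σ_k (x_{k,i} - mean_i) · (x_{k,j} - mean_j), with n-1 = 4:
  s[X_1,X_1] = ((0)·(0) + (-1)·(-1) + (2)·(2) + (2)·(2) + (-3)·(-3)) / 4 = 18/4 = 4.5
  s[X_1,X_2] = ((0)·(-3.2) + (-1)·(2.8) + (2)·(-3.2) + (2)·(2.8) + (-3)·(0.8)) / 4 = -6/4 = -1.5
  s[X_2,X_2] = ((-3.2)·(-3.2) + (2.8)·(2.8) + (-3.2)·(-3.2) + (2.8)·(2.8) + (0.8)·(0.8)) / 4 = 36.8/4 = 9.2
  Sample standard deviations s_i = √(s[i,i]):
  s(X_1) = √(4.5) = 2.1213
  s(X_2) = √(9.2) = 3.0332

Step 3 — r_{ij} = s_{ij} / (s_i · s_j):
  r[X_1,X_1] = 1 (diagonal).
  r[X_1,X_2] = -1.5 / (2.1213 · 3.0332) = -1.5 / 6.4343 = -0.2331
  r[X_2,X_2] = 1 (diagonal).

R is symmetric with unit diagonal. Assembling:

R = [[1, -0.2331],
 [-0.2331, 1]]


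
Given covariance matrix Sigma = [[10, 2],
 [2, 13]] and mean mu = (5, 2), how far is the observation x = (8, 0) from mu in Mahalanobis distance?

Step 1 — centre the observation: (x - mu) = (3, -2).

Step 2 — invert Sigma. det(Sigma) = 10·13 - (2)² = 126.
  Sigma^{-1} = (1/det) · [[d, -b], [-b, a]] = [[0.1032, -0.0159],
 [-0.0159, 0.0794]].

Step 3 — form the quadratic (x - mu)^T · Sigma^{-1} · (x - mu):
  Sigma^{-1} · (x - mu) = (0.3413, -0.2063).
  (x - mu)^T · [Sigma^{-1} · (x - mu)] = (3)·(0.3413) + (-2)·(-0.2063) = 1.4365.

Step 4 — take square root: d = √(1.4365) ≈ 1.1985.

d(x, mu) = √(1.4365) ≈ 1.1985


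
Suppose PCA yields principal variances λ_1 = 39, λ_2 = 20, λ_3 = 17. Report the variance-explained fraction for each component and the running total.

Step 1 — total variance = trace(Sigma) = Σ λ_i = 39 + 20 + 17 = 76.

Step 2 — fraction explained by component i = λ_i / Σ λ:
  PC1: 39/76 = 0.5132
  PC2: 20/76 = 0.2632
  PC3: 17/76 = 0.2237

Step 3 — cumulative fraction after k components = (λ_1 + ... + λ_k) / Σ λ:
  k = 1: 39/76 = 0.5132
  k = 2: (39 + 20)/76 = 59/76 = 0.7763
  k = 3: (39 + 20 + 17)/76 = 76/76 = 1

Summary (fraction, with percent):

explained: PC1 0.5132 (51.32%), PC2 0.2632 (26.32%), PC3 0.2237 (22.37%);  cumulative: 0.5132, 0.7763, 1


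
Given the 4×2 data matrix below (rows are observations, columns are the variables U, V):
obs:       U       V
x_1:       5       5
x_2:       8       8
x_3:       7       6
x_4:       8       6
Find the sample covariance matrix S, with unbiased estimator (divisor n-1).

Step 1 — column means:
  mean(U) = (5 + 8 + 7 + 8) / 4 = 28/4 = 7
  mean(V) = (5 + 8 + 6 + 6) / 4 = 25/4 = 6.25

Step 2 — sample covariance S[i,j] = (1/(n-1)) · Σ_k (x_{k,i} - mean_i) · (x_{k,j} - mean_j), with n-1 = 3.
  S[U,U] = ((-2)·(-2) + (1)·(1) + (0)·(0) + (1)·(1)) / 3 = 6/3 = 2
  S[U,V] = ((-2)·(-1.25) + (1)·(1.75) + (0)·(-0.25) + (1)·(-0.25)) / 3 = 4/3 = 1.3333
  S[V,V] = ((-1.25)·(-1.25) + (1.75)·(1.75) + (-0.25)·(-0.25) + (-0.25)·(-0.25)) / 3 = 4.75/3 = 1.5833

S is symmetric (S[j,i] = S[i,j]). Assembling:

S = [[2, 1.3333],
 [1.3333, 1.5833]]


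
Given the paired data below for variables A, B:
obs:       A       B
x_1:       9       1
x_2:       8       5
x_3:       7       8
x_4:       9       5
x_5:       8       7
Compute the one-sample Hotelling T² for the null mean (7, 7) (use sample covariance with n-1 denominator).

Step 1 — sample mean vector:
  mean(A) = (9 + 8 + 7 + 9 + 8) / 5 = 41/5 = 8.2
  mean(B) = (1 + 5 + 8 + 5 + 7) / 5 = 26/5 = 5.2
  x̄ = (8.2, 5.2),  deviation x̄ - mu_0 = (8.2, 5.2) - (7, 7) = (1.2, -1.8).

Step 2 — sample covariance matrix, S[i,j] = (1/(n-1)) · Σ_k (x_{k,i} - mean_i) · (x_{k,j} - mean_j), divisor n-1 = 4:
  S[A,A] = ((0.8)·(0.8) + (-0.2)·(-0.2) + (-1.2)·(-1.2) + (0.8)·(0.8) + (-0.2)·(-0.2)) / 4 = 2.8/4 = 0.7
  S[A,B] = ((0.8)·(-4.2) + (-0.2)·(-0.2) + (-1.2)·(2.8) + (0.8)·(-0.2) + (-0.2)·(1.8)) / 4 = -7.2/4 = -1.8
  S[B,B] = ((-4.2)·(-4.2) + (-0.2)·(-0.2) + (2.8)·(2.8) + (-0.2)·(-0.2) + (1.8)·(1.8)) / 4 = 28.8/4 = 7.2
  S = [[0.7, -1.8],
 [-1.8, 7.2]].

Step 3 — invert S. det(S) = 0.7·7.2 - (-1.8)² = 1.8.
  S^{-1} = (1/det) · [[d, -b], [-b, a]] = [[4, 1],
 [1, 0.3889]].

Step 4 — quadratic form (x̄ - mu_0)^T · S^{-1} · (x̄ - mu_0):
  S^{-1} · (x̄ - mu_0) = (3, 0.5),
  (x̄ - mu_0)^T · [...] = (1.2)·(3) + (-1.8)·(0.5) = 2.7.

Step 5 — scale by n: T² = 5 · 2.7 = 13.5.

T² ≈ 13.5


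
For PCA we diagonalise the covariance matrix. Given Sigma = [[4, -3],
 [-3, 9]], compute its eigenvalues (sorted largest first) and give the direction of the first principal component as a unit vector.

Step 1 — characteristic polynomial of 2×2 Sigma:
  det(Sigma - λI) = λ² - trace · λ + det = 0.
  trace = 4 + 9 = 13, det = 4·9 - (-3)² = 27.
Step 2 — discriminant:
  Δ = trace² - 4·det = 169 - 108 = 61.
Step 3 — eigenvalues:
  λ = (trace ± √Δ)/2 = (13 ± 7.8102)/2,
  λ_1 = 10.4051,  λ_2 = 2.5949.

Step 4 — unit eigenvector for λ_1: solve (Sigma - λ_1 I)v = 0. First row:
  (4 - 10.4051)·v_x + (-3)·v_y = 0, i.e. (-6.4051)·v_x + (-3)·v_y = 0,
  so v ∝ (b, λ_1 - a) = (-3, 6.4051); multiply by -1 so the first entry is positive: u = (3, -6.4051).
  ||u|| = √((3)² + (-6.4051)²) = √(50.0256) ≈ 7.0729,
  v_1 = u/||u|| ≈ (0.4242, -0.9056) (||v_1|| = 1).

λ_1 = 10.4051,  λ_2 = 2.5949;  v_1 ≈ (0.4242, -0.9056)


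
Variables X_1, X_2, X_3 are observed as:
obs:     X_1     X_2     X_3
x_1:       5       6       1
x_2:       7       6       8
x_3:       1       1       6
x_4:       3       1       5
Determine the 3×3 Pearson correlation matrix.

Step 1 — column means:
  mean(X_1) = (5 + 7 + 1 + 3) / 4 = 16/4 = 4
  mean(X_2) = (6 + 6 + 1 + 1) / 4 = 14/4 = 3.5
  mean(X_3) = (1 + 8 + 6 + 5) / 4 = 20/4 = 5

Step 2 — sample variances and covariances s[i,j] = (1/(n-1)) · Σ_k (x_{k,i} - mean_i) · (x_{k,j} - mean_j), with n-1 = 3:
  s[X_1,X_1] = ((1)·(1) + (3)·(3) + (-3)·(-3) + (-1)·(-1)) / 3 = 20/3 = 6.6667
  s[X_1,X_2] = ((1)·(2.5) + (3)·(2.5) + (-3)·(-2.5) + (-1)·(-2.5)) / 3 = 20/3 = 6.6667
  s[X_1,X_3] = ((1)·(-4) + (3)·(3) + (-3)·(1) + (-1)·(0)) / 3 = 2/3 = 0.6667
  s[X_2,X_2] = ((2.5)·(2.5) + (2.5)·(2.5) + (-2.5)·(-2.5) + (-2.5)·(-2.5)) / 3 = 25/3 = 8.3333
  s[X_2,X_3] = ((2.5)·(-4) + (2.5)·(3) + (-2.5)·(1) + (-2.5)·(0)) / 3 = -5/3 = -1.6667
  s[X_3,X_3] = ((-4)·(-4) + (3)·(3) + (1)·(1) + (0)·(0)) / 3 = 26/3 = 8.6667
  Sample standard deviations s_i = √(s[i,i]):
  s(X_1) = √(6.6667) = 2.582
  s(X_2) = √(8.3333) = 2.8868
  s(X_3) = √(8.6667) = 2.9439

Step 3 — r_{ij} = s_{ij} / (s_i · s_j):
  r[X_1,X_1] = 1 (diagonal).
  r[X_1,X_2] = 6.6667 / (2.582 · 2.8868) = 6.6667 / 7.4536 = 0.8944
  r[X_1,X_3] = 0.6667 / (2.582 · 2.9439) = 0.6667 / 7.6012 = 0.0877
  r[X_2,X_2] = 1 (diagonal).
  r[X_2,X_3] = -1.6667 / (2.8868 · 2.9439) = -1.6667 / 8.4984 = -0.1961
  r[X_3,X_3] = 1 (diagonal).

R is symmetric with unit diagonal. Assembling:

R = [[1, 0.8944, 0.0877],
 [0.8944, 1, -0.1961],
 [0.0877, -0.1961, 1]]


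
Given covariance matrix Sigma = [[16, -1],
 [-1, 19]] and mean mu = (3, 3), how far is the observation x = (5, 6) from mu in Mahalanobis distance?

Step 1 — centre the observation: (x - mu) = (2, 3).

Step 2 — invert Sigma. det(Sigma) = 16·19 - (-1)² = 303.
  Sigma^{-1} = (1/det) · [[d, -b], [-b, a]] = [[0.0627, 0.0033],
 [0.0033, 0.0528]].

Step 3 — form the quadratic (x - mu)^T · Sigma^{-1} · (x - mu):
  Sigma^{-1} · (x - mu) = (0.1353, 0.165).
  (x - mu)^T · [Sigma^{-1} · (x - mu)] = (2)·(0.1353) + (3)·(0.165) = 0.7657.

Step 4 — take square root: d = √(0.7657) ≈ 0.875.

d(x, mu) = √(0.7657) ≈ 0.875


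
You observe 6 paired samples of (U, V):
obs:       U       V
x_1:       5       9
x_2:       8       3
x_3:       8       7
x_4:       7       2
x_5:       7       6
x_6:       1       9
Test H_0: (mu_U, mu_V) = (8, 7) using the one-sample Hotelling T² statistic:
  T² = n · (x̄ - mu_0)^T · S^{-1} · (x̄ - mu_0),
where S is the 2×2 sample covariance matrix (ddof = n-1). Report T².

Step 1 — sample mean vector:
  mean(U) = (5 + 8 + 8 + 7 + 7 + 1) / 6 = 36/6 = 6
  mean(V) = (9 + 3 + 7 + 2 + 6 + 9) / 6 = 36/6 = 6
  x̄ = (6, 6),  deviation x̄ - mu_0 = (6, 6) - (8, 7) = (-2, -1).

Step 2 — sample covariance matrix, S[i,j] = (1/(n-1)) · Σ_k (x_{k,i} - mean_i) · (x_{k,j} - mean_j), divisor n-1 = 5:
  S[U,U] = ((-1)·(-1) + (2)·(2) + (2)·(2) + (1)·(1) + (1)·(1) + (-5)·(-5)) / 5 = 36/5 = 7.2
  S[U,V] = ((-1)·(3) + (2)·(-3) + (2)·(1) + (1)·(-4) + (1)·(0) + (-5)·(3)) / 5 = -26/5 = -5.2
  S[V,V] = ((3)·(3) + (-3)·(-3) + (1)·(1) + (-4)·(-4) + (0)·(0) + (3)·(3)) / 5 = 44/5 = 8.8
  S = [[7.2, -5.2],
 [-5.2, 8.8]].

Step 3 — invert S. det(S) = 7.2·8.8 - (-5.2)² = 36.32.
  S^{-1} = (1/det) · [[d, -b], [-b, a]] = [[0.2423, 0.1432],
 [0.1432, 0.1982]].

Step 4 — quadratic form (x̄ - mu_0)^T · S^{-1} · (x̄ - mu_0):
  S^{-1} · (x̄ - mu_0) = (-0.6278, -0.4846),
  (x̄ - mu_0)^T · [...] = (-2)·(-0.6278) + (-1)·(-0.4846) = 1.7401.

Step 5 — scale by n: T² = 6 · 1.7401 = 10.4405.

T² ≈ 10.4405


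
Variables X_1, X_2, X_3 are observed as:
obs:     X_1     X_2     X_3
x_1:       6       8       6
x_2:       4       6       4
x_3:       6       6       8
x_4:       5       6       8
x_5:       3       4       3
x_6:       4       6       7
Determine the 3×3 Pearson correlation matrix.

Step 1 — column means:
  mean(X_1) = (6 + 4 + 6 + 5 + 3 + 4) / 6 = 28/6 = 4.6667
  mean(X_2) = (8 + 6 + 6 + 6 + 4 + 6) / 6 = 36/6 = 6
  mean(X_3) = (6 + 4 + 8 + 8 + 3 + 7) / 6 = 36/6 = 6

Step 2 — sample variances and covariances s[i,j] = (1/(n-1)) · Σ_k (x_{k,i} - mean_i) · (x_{k,j} - mean_j), with n-1 = 5:
  s[X_1,X_1] = ((1.3333)·(1.3333) + (-0.6667)·(-0.6667) + (1.3333)·(1.3333) + (0.3333)·(0.3333) + (-1.6667)·(-1.6667) + (-0.6667)·(-0.6667)) / 5 = 7.3333/5 = 1.4667
  s[X_1,X_2] = ((1.3333)·(2) + (-0.6667)·(0) + (1.3333)·(0) + (0.3333)·(0) + (-1.6667)·(-2) + (-0.6667)·(0)) / 5 = 6/5 = 1.2
  s[X_1,X_3] = ((1.3333)·(0) + (-0.6667)·(-2) + (1.3333)·(2) + (0.3333)·(2) + (-1.6667)·(-3) + (-0.6667)·(1)) / 5 = 9/5 = 1.8
  s[X_2,X_2] = ((2)·(2) + (0)·(0) + (0)·(0) + (0)·(0) + (-2)·(-2) + (0)·(0)) / 5 = 8/5 = 1.6
  s[X_2,X_3] = ((2)·(0) + (0)·(-2) + (0)·(2) + (0)·(2) + (-2)·(-3) + (0)·(1)) / 5 = 6/5 = 1.2
  s[X_3,X_3] = ((0)·(0) + (-2)·(-2) + (2)·(2) + (2)·(2) + (-3)·(-3) + (1)·(1)) / 5 = 22/5 = 4.4
  Sample standard deviations s_i = √(s[i,i]):
  s(X_1) = √(1.4667) = 1.2111
  s(X_2) = √(1.6) = 1.2649
  s(X_3) = √(4.4) = 2.0976

Step 3 — r_{ij} = s_{ij} / (s_i · s_j):
  r[X_1,X_1] = 1 (diagonal).
  r[X_1,X_2] = 1.2 / (1.2111 · 1.2649) = 1.2 / 1.5319 = 0.7833
  r[X_1,X_3] = 1.8 / (1.2111 · 2.0976) = 1.8 / 2.5403 = 0.7086
  r[X_2,X_2] = 1 (diagonal).
  r[X_2,X_3] = 1.2 / (1.2649 · 2.0976) = 1.2 / 2.6533 = 0.4523
  r[X_3,X_3] = 1 (diagonal).

R is symmetric with unit diagonal. Assembling:

R = [[1, 0.7833, 0.7086],
 [0.7833, 1, 0.4523],
 [0.7086, 0.4523, 1]]


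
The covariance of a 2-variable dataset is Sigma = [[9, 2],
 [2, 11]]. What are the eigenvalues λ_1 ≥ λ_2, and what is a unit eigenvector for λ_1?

Step 1 — characteristic polynomial of 2×2 Sigma:
  det(Sigma - λI) = λ² - trace · λ + det = 0.
  trace = 9 + 11 = 20, det = 9·11 - (2)² = 95.
Step 2 — discriminant:
  Δ = trace² - 4·det = 400 - 380 = 20.
Step 3 — eigenvalues:
  λ = (trace ± √Δ)/2 = (20 ± 4.4721)/2,
  λ_1 = 12.2361,  λ_2 = 7.7639.

Step 4 — unit eigenvector for λ_1: solve (Sigma - λ_1 I)v = 0. First row:
  (9 - 12.2361)·v_x + (2)·v_y = 0, i.e. (-3.2361)·v_x + (2)·v_y = 0,
  so v ∝ (b, λ_1 - a) = (2, 3.2361) = u.
  ||u|| = √((2)² + (3.2361)²) = √(14.4721) ≈ 3.8042,
  v_1 = u/||u|| ≈ (0.5257, 0.8507) (||v_1|| = 1).

λ_1 = 12.2361,  λ_2 = 7.7639;  v_1 ≈ (0.5257, 0.8507)


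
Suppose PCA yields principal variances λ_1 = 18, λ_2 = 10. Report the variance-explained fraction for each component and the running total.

Step 1 — total variance = trace(Sigma) = Σ λ_i = 18 + 10 = 28.

Step 2 — fraction explained by component i = λ_i / Σ λ:
  PC1: 18/28 = 0.6429
  PC2: 10/28 = 0.3571

Step 3 — cumulative fraction after k components = (λ_1 + ... + λ_k) / Σ λ:
  k = 1: 18/28 = 0.6429
  k = 2: (18 + 10)/28 = 28/28 = 1

Summary (fraction, with percent):

explained: PC1 0.6429 (64.29%), PC2 0.3571 (35.71%);  cumulative: 0.6429, 1


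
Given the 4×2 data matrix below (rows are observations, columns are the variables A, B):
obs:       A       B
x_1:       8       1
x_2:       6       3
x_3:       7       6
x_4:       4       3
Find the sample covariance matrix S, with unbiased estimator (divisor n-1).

Step 1 — column means:
  mean(A) = (8 + 6 + 7 + 4) / 4 = 25/4 = 6.25
  mean(B) = (1 + 3 + 6 + 3) / 4 = 13/4 = 3.25

Step 2 — sample covariance S[i,j] = (1/(n-1)) · Σ_k (x_{k,i} - mean_i) · (x_{k,j} - mean_j), with n-1 = 3.
  S[A,A] = ((1.75)·(1.75) + (-0.25)·(-0.25) + (0.75)·(0.75) + (-2.25)·(-2.25)) / 3 = 8.75/3 = 2.9167
  S[A,B] = ((1.75)·(-2.25) + (-0.25)·(-0.25) + (0.75)·(2.75) + (-2.25)·(-0.25)) / 3 = -1.25/3 = -0.4167
  S[B,B] = ((-2.25)·(-2.25) + (-0.25)·(-0.25) + (2.75)·(2.75) + (-0.25)·(-0.25)) / 3 = 12.75/3 = 4.25

S is symmetric (S[j,i] = S[i,j]). Assembling:

S = [[2.9167, -0.4167],
 [-0.4167, 4.25]]


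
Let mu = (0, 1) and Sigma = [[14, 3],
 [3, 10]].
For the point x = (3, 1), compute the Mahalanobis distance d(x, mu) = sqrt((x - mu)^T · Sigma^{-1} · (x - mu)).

Step 1 — centre the observation: (x - mu) = (3, 0).

Step 2 — invert Sigma. det(Sigma) = 14·10 - (3)² = 131.
  Sigma^{-1} = (1/det) · [[d, -b], [-b, a]] = [[0.0763, -0.0229],
 [-0.0229, 0.1069]].

Step 3 — form the quadratic (x - mu)^T · Sigma^{-1} · (x - mu):
  Sigma^{-1} · (x - mu) = (0.229, -0.0687).
  (x - mu)^T · [Sigma^{-1} · (x - mu)] = (3)·(0.229) + (0)·(-0.0687) = 0.687.

Step 4 — take square root: d = √(0.687) ≈ 0.8289.

d(x, mu) = √(0.687) ≈ 0.8289


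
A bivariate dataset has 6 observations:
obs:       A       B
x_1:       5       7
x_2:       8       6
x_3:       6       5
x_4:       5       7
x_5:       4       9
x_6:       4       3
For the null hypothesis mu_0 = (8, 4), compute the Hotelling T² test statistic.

Step 1 — sample mean vector:
  mean(A) = (5 + 8 + 6 + 5 + 4 + 4) / 6 = 32/6 = 5.3333
  mean(B) = (7 + 6 + 5 + 7 + 9 + 3) / 6 = 37/6 = 6.1667
  x̄ = (5.3333, 6.1667),  deviation x̄ - mu_0 = (5.3333, 6.1667) - (8, 4) = (-2.6667, 2.1667).

Step 2 — sample covariance matrix, S[i,j] = (1/(n-1)) · Σ_k (x_{k,i} - mean_i) · (x_{k,j} - mean_j), divisor n-1 = 5:
  S[A,A] = ((-0.3333)·(-0.3333) + (2.6667)·(2.6667) + (0.6667)·(0.6667) + (-0.3333)·(-0.3333) + (-1.3333)·(-1.3333) + (-1.3333)·(-1.3333)) / 5 = 11.3333/5 = 2.2667
  S[A,B] = ((-0.3333)·(0.8333) + (2.6667)·(-0.1667) + (0.6667)·(-1.1667) + (-0.3333)·(0.8333) + (-1.3333)·(2.8333) + (-1.3333)·(-3.1667)) / 5 = -1.3333/5 = -0.2667
  S[B,B] = ((0.8333)·(0.8333) + (-0.1667)·(-0.1667) + (-1.1667)·(-1.1667) + (0.8333)·(0.8333) + (2.8333)·(2.8333) + (-3.1667)·(-3.1667)) / 5 = 20.8333/5 = 4.1667
  S = [[2.2667, -0.2667],
 [-0.2667, 4.1667]].

Step 3 — invert S. det(S) = 2.2667·4.1667 - (-0.2667)² = 9.3733.
  S^{-1} = (1/det) · [[d, -b], [-b, a]] = [[0.4445, 0.0284],
 [0.0284, 0.2418]].

Step 4 — quadratic form (x̄ - mu_0)^T · S^{-1} · (x̄ - mu_0):
  S^{-1} · (x̄ - mu_0) = (-1.1238, 0.4481),
  (x̄ - mu_0)^T · [...] = (-2.6667)·(-1.1238) + (2.1667)·(0.4481) = 3.9675.

Step 5 — scale by n: T² = 6 · 3.9675 = 23.8051.

T² ≈ 23.8051


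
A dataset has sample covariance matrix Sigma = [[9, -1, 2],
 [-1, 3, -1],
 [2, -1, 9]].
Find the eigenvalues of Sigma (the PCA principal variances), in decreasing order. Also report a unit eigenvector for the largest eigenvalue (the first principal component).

Step 1 — characteristic polynomial p(λ) = det(λI - Sigma) = λ³ - tr·λ² + c_1·λ - det, where tr = trace, c_1 = sum of the principal 2×2 minors, det = det(Sigma):
  tr = 9 + 3 + 9 = 21,
  c_1 = (9·3 - (-1)²) + (9·9 - (2)²) + (3·9 - (-1)²) = 26 + 77 + 26 = 129,
  det = 9·(3·9 - (-1)²) - (-1)·((-1)·9 - (-1)·(2)) + (2)·((-1)·(-1) - 3·(2)) = 9·(26) - (-1)·(-7) + (2)·(-5) = 217.
  So p(λ) = λ³ - 21λ² + 129λ - 217.
Step 2 — look for an integer root (rational root theorem: any rational root is an integer divisor of 217). Testing λ = 7:
  p(7) = 343 - 1029 + 903 - 217 = 0  ✓
  Dividing out (λ - 7): p(λ) = (λ - 7)(λ² - 14λ + 31).
Step 3 — remaining eigenvalues from the quadratic λ² - 14λ + 31 = 0:
  Δ = 14² - 4·31 = 196 - 124 = 72,  λ = (14 ± √72)/2 = (14 ± 8.4853)/2 ≈ 11.2426 or 2.7574.
  Sorted: λ_1 = 11.2426,  λ_2 = 7,  λ_3 = 2.7574  (check: sum = 21 = tr ✓).

Step 4 — unit eigenvector for λ_1 ≈ 11.2426: v spans the null space of (Sigma - λ_1 I), whose rows are
  r_1 = (-2.2426, -1, 2),  r_2 = (-1, -8.2426, -1),  r_3 = (2, -1, -2.2426).
  v is orthogonal to every row, so take v ∝ r_1 × r_2 = ((-1)·(-1) - (2)·(-8.2426), (2)·(-1) - (-2.2426)·(-1), (-2.2426)·(-8.2426) - (-1)·(-1)) ≈ (17.4853, -4.2426, 17.4853).
  Let u = (17.4853, -4.2426, 17.4853).
  ||u|| = √((17.4853)² + (-4.2426)² + (17.4853)²) = √(629.4701) ≈ 25.0892,  v_1 = u/||u|| ≈ (0.6969, -0.1691, 0.6969) (||v_1|| = 1).

λ_1 = 11.2426,  λ_2 = 7,  λ_3 = 2.7574;  v_1 ≈ (0.6969, -0.1691, 0.6969)


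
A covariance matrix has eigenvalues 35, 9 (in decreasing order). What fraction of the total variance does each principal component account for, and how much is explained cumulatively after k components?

Step 1 — total variance = trace(Sigma) = Σ λ_i = 35 + 9 = 44.

Step 2 — fraction explained by component i = λ_i / Σ λ:
  PC1: 35/44 = 0.7955
  PC2: 9/44 = 0.2045

Step 3 — cumulative fraction after k components = (λ_1 + ... + λ_k) / Σ λ:
  k = 1: 35/44 = 0.7955
  k = 2: (35 + 9)/44 = 44/44 = 1

Summary (fraction, with percent):

explained: PC1 0.7955 (79.55%), PC2 0.2045 (20.45%);  cumulative: 0.7955, 1


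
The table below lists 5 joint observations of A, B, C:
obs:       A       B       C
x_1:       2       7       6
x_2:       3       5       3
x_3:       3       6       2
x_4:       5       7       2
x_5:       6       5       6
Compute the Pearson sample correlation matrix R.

Step 1 — column means:
  mean(A) = (2 + 3 + 3 + 5 + 6) / 5 = 19/5 = 3.8
  mean(B) = (7 + 5 + 6 + 7 + 5) / 5 = 30/5 = 6
  mean(C) = (6 + 3 + 2 + 2 + 6) / 5 = 19/5 = 3.8

Step 2 — sample variances and covariances s[i,j] = (1/(n-1)) · Σ_k (x_{k,i} - mean_i) · (x_{k,j} - mean_j), with n-1 = 4:
  s[A,A] = ((-1.8)·(-1.8) + (-0.8)·(-0.8) + (-0.8)·(-0.8) + (1.2)·(1.2) + (2.2)·(2.2)) / 4 = 10.8/4 = 2.7
  s[A,B] = ((-1.8)·(1) + (-0.8)·(-1) + (-0.8)·(0) + (1.2)·(1) + (2.2)·(-1)) / 4 = -2/4 = -0.5
  s[A,C] = ((-1.8)·(2.2) + (-0.8)·(-0.8) + (-0.8)·(-1.8) + (1.2)·(-1.8) + (2.2)·(2.2)) / 4 = 0.8/4 = 0.2
  s[B,B] = ((1)·(1) + (-1)·(-1) + (0)·(0) + (1)·(1) + (-1)·(-1)) / 4 = 4/4 = 1
  s[B,C] = ((1)·(2.2) + (-1)·(-0.8) + (0)·(-1.8) + (1)·(-1.8) + (-1)·(2.2)) / 4 = -1/4 = -0.25
  s[C,C] = ((2.2)·(2.2) + (-0.8)·(-0.8) + (-1.8)·(-1.8) + (-1.8)·(-1.8) + (2.2)·(2.2)) / 4 = 16.8/4 = 4.2
  Sample standard deviations s_i = √(s[i,i]):
  s(A) = √(2.7) = 1.6432
  s(B) = √(1) = 1
  s(C) = √(4.2) = 2.0494

Step 3 — r_{ij} = s_{ij} / (s_i · s_j):
  r[A,A] = 1 (diagonal).
  r[A,B] = -0.5 / (1.6432 · 1) = -0.5 / 1.6432 = -0.3043
  r[A,C] = 0.2 / (1.6432 · 2.0494) = 0.2 / 3.3675 = 0.0594
  r[B,B] = 1 (diagonal).
  r[B,C] = -0.25 / (1 · 2.0494) = -0.25 / 2.0494 = -0.122
  r[C,C] = 1 (diagonal).

R is symmetric with unit diagonal. Assembling:

R = [[1, -0.3043, 0.0594],
 [-0.3043, 1, -0.122],
 [0.0594, -0.122, 1]]


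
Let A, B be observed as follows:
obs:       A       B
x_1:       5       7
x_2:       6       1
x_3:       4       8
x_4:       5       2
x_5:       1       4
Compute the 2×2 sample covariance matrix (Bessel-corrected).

Step 1 — column means:
  mean(A) = (5 + 6 + 4 + 5 + 1) / 5 = 21/5 = 4.2
  mean(B) = (7 + 1 + 8 + 2 + 4) / 5 = 22/5 = 4.4

Step 2 — sample covariance S[i,j] = (1/(n-1)) · Σ_k (x_{k,i} - mean_i) · (x_{k,j} - mean_j), with n-1 = 4.
  S[A,A] = ((0.8)·(0.8) + (1.8)·(1.8) + (-0.2)·(-0.2) + (0.8)·(0.8) + (-3.2)·(-3.2)) / 4 = 14.8/4 = 3.7
  S[A,B] = ((0.8)·(2.6) + (1.8)·(-3.4) + (-0.2)·(3.6) + (0.8)·(-2.4) + (-3.2)·(-0.4)) / 4 = -5.4/4 = -1.35
  S[B,B] = ((2.6)·(2.6) + (-3.4)·(-3.4) + (3.6)·(3.6) + (-2.4)·(-2.4) + (-0.4)·(-0.4)) / 4 = 37.2/4 = 9.3

S is symmetric (S[j,i] = S[i,j]). Assembling:

S = [[3.7, -1.35],
 [-1.35, 9.3]]


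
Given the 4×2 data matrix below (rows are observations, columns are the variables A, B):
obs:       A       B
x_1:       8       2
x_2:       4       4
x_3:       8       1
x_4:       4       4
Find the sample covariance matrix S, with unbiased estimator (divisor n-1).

Step 1 — column means:
  mean(A) = (8 + 4 + 8 + 4) / 4 = 24/4 = 6
  mean(B) = (2 + 4 + 1 + 4) / 4 = 11/4 = 2.75

Step 2 — sample covariance S[i,j] = (1/(n-1)) · Σ_k (x_{k,i} - mean_i) · (x_{k,j} - mean_j), with n-1 = 3.
  S[A,A] = ((2)·(2) + (-2)·(-2) + (2)·(2) + (-2)·(-2)) / 3 = 16/3 = 5.3333
  S[A,B] = ((2)·(-0.75) + (-2)·(1.25) + (2)·(-1.75) + (-2)·(1.25)) / 3 = -10/3 = -3.3333
  S[B,B] = ((-0.75)·(-0.75) + (1.25)·(1.25) + (-1.75)·(-1.75) + (1.25)·(1.25)) / 3 = 6.75/3 = 2.25

S is symmetric (S[j,i] = S[i,j]). Assembling:

S = [[5.3333, -3.3333],
 [-3.3333, 2.25]]


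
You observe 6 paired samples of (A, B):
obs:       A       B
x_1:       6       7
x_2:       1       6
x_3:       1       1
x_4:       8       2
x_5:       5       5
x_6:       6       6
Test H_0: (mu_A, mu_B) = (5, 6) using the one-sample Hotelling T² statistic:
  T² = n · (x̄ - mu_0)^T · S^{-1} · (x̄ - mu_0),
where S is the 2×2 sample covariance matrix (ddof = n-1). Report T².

Step 1 — sample mean vector:
  mean(A) = (6 + 1 + 1 + 8 + 5 + 6) / 6 = 27/6 = 4.5
  mean(B) = (7 + 6 + 1 + 2 + 5 + 6) / 6 = 27/6 = 4.5
  x̄ = (4.5, 4.5),  deviation x̄ - mu_0 = (4.5, 4.5) - (5, 6) = (-0.5, -1.5).

Step 2 — sample covariance matrix, S[i,j] = (1/(n-1)) · Σ_k (x_{k,i} - mean_i) · (x_{k,j} - mean_j), divisor n-1 = 5:
  S[A,A] = ((1.5)·(1.5) + (-3.5)·(-3.5) + (-3.5)·(-3.5) + (3.5)·(3.5) + (0.5)·(0.5) + (1.5)·(1.5)) / 5 = 41.5/5 = 8.3
  S[A,B] = ((1.5)·(2.5) + (-3.5)·(1.5) + (-3.5)·(-3.5) + (3.5)·(-2.5) + (0.5)·(0.5) + (1.5)·(1.5)) / 5 = 4.5/5 = 0.9
  S[B,B] = ((2.5)·(2.5) + (1.5)·(1.5) + (-3.5)·(-3.5) + (-2.5)·(-2.5) + (0.5)·(0.5) + (1.5)·(1.5)) / 5 = 29.5/5 = 5.9
  S = [[8.3, 0.9],
 [0.9, 5.9]].

Step 3 — invert S. det(S) = 8.3·5.9 - (0.9)² = 48.16.
  S^{-1} = (1/det) · [[d, -b], [-b, a]] = [[0.1225, -0.0187],
 [-0.0187, 0.1723]].

Step 4 — quadratic form (x̄ - mu_0)^T · S^{-1} · (x̄ - mu_0):
  S^{-1} · (x̄ - mu_0) = (-0.0332, -0.2492),
  (x̄ - mu_0)^T · [...] = (-0.5)·(-0.0332) + (-1.5)·(-0.2492) = 0.3904.

Step 5 — scale by n: T² = 6 · 0.3904 = 2.3422.

T² ≈ 2.3422


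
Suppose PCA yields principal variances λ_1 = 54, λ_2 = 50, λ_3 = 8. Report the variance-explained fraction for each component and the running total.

Step 1 — total variance = trace(Sigma) = Σ λ_i = 54 + 50 + 8 = 112.

Step 2 — fraction explained by component i = λ_i / Σ λ:
  PC1: 54/112 = 0.4821
  PC2: 50/112 = 0.4464
  PC3: 8/112 = 0.0714

Step 3 — cumulative fraction after k components = (λ_1 + ... + λ_k) / Σ λ:
  k = 1: 54/112 = 0.4821
  k = 2: (54 + 50)/112 = 104/112 = 0.9286
  k = 3: (54 + 50 + 8)/112 = 112/112 = 1

Summary (fraction, with percent):

explained: PC1 0.4821 (48.21%), PC2 0.4464 (44.64%), PC3 0.0714 (7.14%);  cumulative: 0.4821, 0.9286, 1


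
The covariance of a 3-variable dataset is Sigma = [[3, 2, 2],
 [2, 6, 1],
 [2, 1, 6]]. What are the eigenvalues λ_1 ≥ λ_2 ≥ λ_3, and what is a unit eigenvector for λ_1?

Step 1 — characteristic polynomial p(λ) = det(λI - Sigma) = λ³ - tr·λ² + c_1·λ - det, where tr = trace, c_1 = sum of the principal 2×2 minors, det = det(Sigma):
  tr = 3 + 6 + 6 = 15,
  c_1 = (3·6 - (2)²) + (3·6 - (2)²) + (6·6 - (1)²) = 14 + 14 + 35 = 63,
  det = 3·(6·6 - (1)²) - (2)·((2)·6 - (1)·(2)) + (2)·((2)·(1) - 6·(2)) = 3·(35) - (2)·(10) + (2)·(-10) = 65.
  So p(λ) = λ³ - 15λ² + 63λ - 65.
Step 2 — look for an integer root (rational root theorem: any rational root is an integer divisor of 65). Testing λ = 5:
  p(5) = 125 - 375 + 315 - 65 = 0  ✓
  Dividing out (λ - 5): p(λ) = (λ - 5)(λ² - 10λ + 13).
Step 3 — remaining eigenvalues from the quadratic λ² - 10λ + 13 = 0:
  Δ = 10² - 4·13 = 100 - 52 = 48,  λ = (10 ± √48)/2 = (10 ± 6.9282)/2 ≈ 8.4641 or 1.5359.
  Sorted: λ_1 = 8.4641,  λ_2 = 5,  λ_3 = 1.5359  (check: sum = 15 = tr ✓).

Step 4 — unit eigenvector for λ_1 ≈ 8.4641: v spans the null space of (Sigma - λ_1 I), whose rows are
  r_1 = (-5.4641, 2, 2),  r_2 = (2, -2.4641, 1),  r_3 = (2, 1, -2.4641).
  v is orthogonal to every row, so take v ∝ r_1 × r_2 = ((2)·(1) - (2)·(-2.4641), (2)·(2) - (-5.4641)·(1), (-5.4641)·(-2.4641) - (2)·(2)) ≈ (6.9282, 9.4641, 9.4641).
  Let u = (6.9282, 9.4641, 9.4641).
  ||u|| = √((6.9282)² + (9.4641)² + (9.4641)²) = √(227.1384) ≈ 15.0711,  v_1 = u/||u|| ≈ (0.4597, 0.628, 0.628) (||v_1|| = 1).

λ_1 = 8.4641,  λ_2 = 5,  λ_3 = 1.5359;  v_1 ≈ (0.4597, 0.628, 0.628)


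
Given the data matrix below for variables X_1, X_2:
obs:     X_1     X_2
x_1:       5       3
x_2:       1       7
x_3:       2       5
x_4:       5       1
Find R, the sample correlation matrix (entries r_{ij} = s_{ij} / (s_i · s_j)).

Step 1 — column means:
  mean(X_1) = (5 + 1 + 2 + 5) / 4 = 13/4 = 3.25
  mean(X_2) = (3 + 7 + 5 + 1) / 4 = 16/4 = 4

Step 2 — sample variances and covariances s[i,j] = (1/(n-1)) · Σ_k (x_{k,i} - mean_i) · (x_{k,j} - mean_j), with n-1 = 3:
  s[X_1,X_1] = ((1.75)·(1.75) + (-2.25)·(-2.25) + (-1.25)·(-1.25) + (1.75)·(1.75)) / 3 = 12.75/3 = 4.25
  s[X_1,X_2] = ((1.75)·(-1) + (-2.25)·(3) + (-1.25)·(1) + (1.75)·(-3)) / 3 = -15/3 = -5
  s[X_2,X_2] = ((-1)·(-1) + (3)·(3) + (1)·(1) + (-3)·(-3)) / 3 = 20/3 = 6.6667
  Sample standard deviations s_i = √(s[i,i]):
  s(X_1) = √(4.25) = 2.0616
  s(X_2) = √(6.6667) = 2.582

Step 3 — r_{ij} = s_{ij} / (s_i · s_j):
  r[X_1,X_1] = 1 (diagonal).
  r[X_1,X_2] = -5 / (2.0616 · 2.582) = -5 / 5.3229 = -0.9393
  r[X_2,X_2] = 1 (diagonal).

R is symmetric with unit diagonal. Assembling:

R = [[1, -0.9393],
 [-0.9393, 1]]
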